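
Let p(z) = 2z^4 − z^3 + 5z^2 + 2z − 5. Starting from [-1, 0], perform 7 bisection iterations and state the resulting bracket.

[-0.9453125, -0.9375]

midpoint -0.5: p = -4.5 < 0 → [-1, -0.5]
midpoint -0.75: p = -2.632812 < 0 → [-1, -0.75]
midpoint -0.875: p = -1.07959 < 0 → [-1, -0.875]
midpoint -0.9375: p = -0.1115 < 0 → [-1, -0.9375]
midpoint -0.96875: p = 0.4255 > 0 → [-0.96875, -0.9375]
midpoint -0.953125: p = 0.1524 > 0 → [-0.953125, -0.9375]
midpoint -0.9453125: p = 0.0193 > 0 → [-0.9453125, -0.9375]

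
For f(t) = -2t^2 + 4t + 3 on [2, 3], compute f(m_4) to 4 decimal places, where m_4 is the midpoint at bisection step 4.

0.1172

f(2.5) = 0.5 > 0, so the root lies in [2.5, 3]
f(2.75) = -1.125 < 0, so the root lies in [2.5, 2.75]
f(2.625) = -0.28125 < 0, so the root lies in [2.5, 2.625]
f(2.5625) = 0.1172 > 0, so the root lies in [2.5625, 2.625]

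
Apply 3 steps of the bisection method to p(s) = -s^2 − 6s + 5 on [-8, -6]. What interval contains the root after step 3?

[-6.75, -6.5]

s = -7 gives p = -2, negative; keep [-7, -6]
s = -6.5 gives p = 1.75, positive; keep [-7, -6.5]
s = -6.75 gives p = -0.0625, negative; keep [-6.75, -6.5]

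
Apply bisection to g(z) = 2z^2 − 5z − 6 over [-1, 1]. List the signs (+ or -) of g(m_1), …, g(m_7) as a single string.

z = 0 gives g = -6, negative; keep [-1, 0]
z = -0.5 gives g = -3, negative; keep [-1, -0.5]
z = -0.75 gives g = -1.125, negative; keep [-1, -0.75]
z = -0.875 gives g = -0.0938, negative; keep [-1, -0.875]
z = -0.9375 gives g = 0.4453, positive; keep [-0.9375, -0.875]
z = -0.90625 gives g = 0.1738, positive; keep [-0.90625, -0.875]
z = -0.890625 gives g = 0.0396, positive; keep [-0.890625, -0.875]

----+++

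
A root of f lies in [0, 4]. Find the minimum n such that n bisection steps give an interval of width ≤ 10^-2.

9

Width after n steps is 4/2^n. Need 2^n ≥ 4/10^-2 = 400.
2^8 = 256 < 400 ≤ 2^9 = 512, so n = 9.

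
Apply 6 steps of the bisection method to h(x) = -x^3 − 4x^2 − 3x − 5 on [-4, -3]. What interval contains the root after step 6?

[-3.5625, -3.546875]

x = -3.5 gives h = -0.625, negative; keep [-4, -3.5]
x = -3.75 gives h = 2.734375, positive; keep [-3.75, -3.5]
x = -3.625 gives h = 0.947266, positive; keep [-3.625, -3.5]
x = -3.5625 gives h = 0.135, positive; keep [-3.5625, -3.5]
x = -3.53125 gives h = -0.2514, negative; keep [-3.5625, -3.53125]
x = -3.546875 gives h = -0.0598, negative; keep [-3.5625, -3.546875]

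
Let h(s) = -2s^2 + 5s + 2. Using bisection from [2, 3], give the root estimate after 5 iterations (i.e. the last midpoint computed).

m = 2.5, h(m) = 2 (+); new bracket [2.5, 3]
m = 2.75, h(m) = 0.625 (+); new bracket [2.75, 3]
m = 2.875, h(m) = -0.15625 (−); new bracket [2.75, 2.875]
m = 2.8125, h(m) = 0.2422 (+); new bracket [2.8125, 2.875]
m = 2.84375, h(m) = 0.0449 (+); new bracket [2.84375, 2.875]

2.84375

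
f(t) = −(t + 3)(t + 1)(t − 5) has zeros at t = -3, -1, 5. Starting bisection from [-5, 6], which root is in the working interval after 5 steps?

5

midpoint 0.5: f = 23.625 > 0 → [0.5, 6]
midpoint 3.25: f = 46.484375 > 0 → [3.25, 6]
midpoint 4.625: f = 16.083984 > 0 → [4.625, 6]
midpoint 5.3125: f = -16.3977 < 0 → [4.625, 5.3125]
midpoint 4.96875: f = 1.4864 > 0 → [4.96875, 5.3125]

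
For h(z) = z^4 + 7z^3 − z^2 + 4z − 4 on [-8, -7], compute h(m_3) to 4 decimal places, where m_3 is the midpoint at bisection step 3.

m = -7.5, h(m) = 120.6875 (+); new bracket [-7.5, -7]
m = -7.25, h(m) = 9.707031 (+); new bracket [-7.25, -7]
m = -7.125, h(m) = -38.05249 (−); new bracket [-7.25, -7.125]

-38.0525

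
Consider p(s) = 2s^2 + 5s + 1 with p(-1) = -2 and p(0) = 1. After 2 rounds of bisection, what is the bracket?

p(-0.5) = -1 < 0, so the root lies in [-0.5, 0]
p(-0.25) = -0.125 < 0, so the root lies in [-0.25, 0]

[-0.25, 0]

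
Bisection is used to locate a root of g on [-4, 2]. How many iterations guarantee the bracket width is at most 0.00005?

Width after n steps is 6/2^n. Need 2^n ≥ 6/0.00005 = 120000.
2^16 = 65536 < 120000 ≤ 2^17 = 131072, so n = 17.

17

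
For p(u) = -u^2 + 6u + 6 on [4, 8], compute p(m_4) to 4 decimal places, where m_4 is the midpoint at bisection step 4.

0.9375

midpoint 6: p = 6 > 0 → [6, 8]
midpoint 7: p = -1 < 0 → [6, 7]
midpoint 6.5: p = 2.75 > 0 → [6.5, 7]
midpoint 6.75: p = 0.9375 > 0 → [6.75, 7]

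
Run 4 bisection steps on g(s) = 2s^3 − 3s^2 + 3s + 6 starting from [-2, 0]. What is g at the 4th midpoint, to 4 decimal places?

m = -1, g(m) = -2 (−); new bracket [-1, 0]
m = -0.5, g(m) = 3.5 (+); new bracket [-1, -0.5]
m = -0.75, g(m) = 1.21875 (+); new bracket [-1, -0.75]
m = -0.875, g(m) = -0.2617 (−); new bracket [-0.875, -0.75]

-0.2617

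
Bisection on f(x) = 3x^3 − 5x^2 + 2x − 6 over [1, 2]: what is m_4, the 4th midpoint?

1.9375

f(1.5) = -4.125 < 0, so the root lies in [1.5, 2]
f(1.75) = -1.734375 < 0, so the root lies in [1.75, 2]
f(1.875) = -0.052734 < 0, so the root lies in [1.875, 2]
f(1.9375) = 0.925 > 0, so the root lies in [1.875, 1.9375]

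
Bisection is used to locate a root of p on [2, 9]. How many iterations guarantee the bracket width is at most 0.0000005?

24

Width after n steps is 7/2^n. Need 2^n ≥ 7/0.0000005 = 14000000.
2^23 = 8388608 < 14000000 ≤ 2^24 = 16777216, so n = 24.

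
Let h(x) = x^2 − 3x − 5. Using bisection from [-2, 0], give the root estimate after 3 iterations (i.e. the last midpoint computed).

h(-1) = -1 < 0, so the root lies in [-2, -1]
h(-1.5) = 1.75 > 0, so the root lies in [-1.5, -1]
h(-1.25) = 0.3125 > 0, so the root lies in [-1.25, -1]

-1.25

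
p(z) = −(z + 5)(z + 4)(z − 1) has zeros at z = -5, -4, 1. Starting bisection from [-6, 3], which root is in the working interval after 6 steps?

1

p(-1.5) = 21.875 > 0, so the root lies in [-1.5, 3]
p(0.75) = 6.828125 > 0, so the root lies in [0.75, 3]
p(1.875) = -35.341797 < 0, so the root lies in [0.75, 1.875]
p(1.3125) = -10.4797 < 0, so the root lies in [0.75, 1.3125]
p(1.03125) = -0.9483 < 0, so the root lies in [0.75, 1.03125]
p(0.890625) = 3.151 > 0, so the root lies in [0.890625, 1.03125]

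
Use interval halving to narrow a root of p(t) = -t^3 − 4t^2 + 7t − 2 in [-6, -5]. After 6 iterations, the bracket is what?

[-5.375, -5.359375]

m = -5.5, p(m) = 4.875 (+); new bracket [-5.5, -5]
m = -5.25, p(m) = -4.296875 (−); new bracket [-5.5, -5.25]
m = -5.375, p(m) = 0.099609 (+); new bracket [-5.375, -5.25]
m = -5.3125, p(m) = -2.1453 (−); new bracket [-5.375, -5.3125]
m = -5.34375, p(m) = -1.0346 (−); new bracket [-5.375, -5.34375]
m = -5.359375, p(m) = -0.4704 (−); new bracket [-5.375, -5.359375]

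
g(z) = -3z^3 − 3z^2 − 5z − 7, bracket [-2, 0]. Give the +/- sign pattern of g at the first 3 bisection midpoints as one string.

-++

midpoint -1: g = -2 < 0 → [-2, -1]
midpoint -1.5: g = 3.875 > 0 → [-1.5, -1]
midpoint -1.25: g = 0.421875 > 0 → [-1.25, -1]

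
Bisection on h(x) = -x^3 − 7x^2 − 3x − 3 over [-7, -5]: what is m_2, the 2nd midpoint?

-6.5

m = -6, h(m) = -21 (−); new bracket [-7, -6]
m = -6.5, h(m) = -4.625 (−); new bracket [-7, -6.5]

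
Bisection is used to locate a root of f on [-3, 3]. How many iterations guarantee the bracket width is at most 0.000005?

Width after n steps is 6/2^n. Need 2^n ≥ 6/0.000005 = 1200000.
2^20 = 1048576 < 1200000 ≤ 2^21 = 2097152, so n = 21.

21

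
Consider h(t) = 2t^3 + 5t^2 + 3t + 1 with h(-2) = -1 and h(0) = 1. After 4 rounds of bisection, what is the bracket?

midpoint -1: h = 1 > 0 → [-2, -1]
midpoint -1.5: h = 1 > 0 → [-2, -1.5]
midpoint -1.75: h = 0.34375 > 0 → [-2, -1.75]
midpoint -1.875: h = -0.2305 < 0 → [-1.875, -1.75]

[-1.875, -1.75]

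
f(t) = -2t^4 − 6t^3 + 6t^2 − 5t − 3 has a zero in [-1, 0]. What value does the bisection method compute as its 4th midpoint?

midpoint -0.5: f = 1.625 > 0 → [-0.5, 0]
midpoint -0.25: f = -1.289062 < 0 → [-0.5, -0.25]
midpoint -0.375: f = -0.004395 < 0 → [-0.5, -0.375]
midpoint -0.4375: f = 0.7651 > 0 → [-0.4375, -0.375]

-0.4375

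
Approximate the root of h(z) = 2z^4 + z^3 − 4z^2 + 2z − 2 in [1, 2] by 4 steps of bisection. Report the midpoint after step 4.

h(1.5) = 5.5 > 0, so the root lies in [1, 1.5]
h(1.25) = 1.085938 > 0, so the root lies in [1, 1.25]
h(1.125) = -0.185059 < 0, so the root lies in [1.125, 1.25]
h(1.1875) = 0.386 > 0, so the root lies in [1.125, 1.1875]

1.1875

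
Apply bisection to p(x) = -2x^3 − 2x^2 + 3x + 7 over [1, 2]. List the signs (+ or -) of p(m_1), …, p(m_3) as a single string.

+--

m = 1.5, p(m) = 0.25 (+); new bracket [1.5, 2]
m = 1.75, p(m) = -4.59375 (−); new bracket [1.5, 1.75]
m = 1.625, p(m) = -1.988281 (−); new bracket [1.5, 1.625]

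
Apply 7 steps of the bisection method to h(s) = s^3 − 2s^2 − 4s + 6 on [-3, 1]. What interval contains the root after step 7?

[-1.875, -1.84375]

s = -1 gives h = 7, positive; keep [-3, -1]
s = -2 gives h = -2, negative; keep [-2, -1]
s = -1.5 gives h = 4.125, positive; keep [-2, -1.5]
s = -1.75 gives h = 1.5156, positive; keep [-2, -1.75]
s = -1.875 gives h = -0.123, negative; keep [-1.875, -1.75]
s = -1.8125 gives h = 0.7253, positive; keep [-1.875, -1.8125]
s = -1.84375 gives h = 0.3085, positive; keep [-1.875, -1.84375]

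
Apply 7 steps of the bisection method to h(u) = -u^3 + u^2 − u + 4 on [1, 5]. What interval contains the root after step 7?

[1.71875, 1.75]

m = 3, h(m) = -17 (−); new bracket [1, 3]
m = 2, h(m) = -2 (−); new bracket [1, 2]
m = 1.5, h(m) = 1.375 (+); new bracket [1.5, 2]
m = 1.75, h(m) = -0.0469 (−); new bracket [1.5, 1.75]
m = 1.625, h(m) = 0.7246 (+); new bracket [1.625, 1.75]
m = 1.6875, h(m) = 0.3547 (+); new bracket [1.6875, 1.75]
m = 1.71875, h(m) = 0.158 (+); new bracket [1.71875, 1.75]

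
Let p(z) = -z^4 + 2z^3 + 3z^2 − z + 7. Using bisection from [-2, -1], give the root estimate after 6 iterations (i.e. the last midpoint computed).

m = -1.5, p(m) = 3.4375 (+); new bracket [-2, -1.5]
m = -1.75, p(m) = -2.160156 (−); new bracket [-1.75, -1.5]
m = -1.625, p(m) = 0.991943 (+); new bracket [-1.75, -1.625]
m = -1.6875, p(m) = -0.4895 (−); new bracket [-1.6875, -1.625]
m = -1.65625, p(m) = 0.2741 (+); new bracket [-1.6875, -1.65625]
m = -1.671875, p(m) = -0.1019 (−); new bracket [-1.671875, -1.65625]

-1.671875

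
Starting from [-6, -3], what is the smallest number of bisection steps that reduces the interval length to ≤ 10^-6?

Width after n steps is 3/2^n. Need 2^n ≥ 3/10^-6 = 3000000.
2^21 = 2097152 < 3000000 ≤ 2^22 = 4194304, so n = 22.

22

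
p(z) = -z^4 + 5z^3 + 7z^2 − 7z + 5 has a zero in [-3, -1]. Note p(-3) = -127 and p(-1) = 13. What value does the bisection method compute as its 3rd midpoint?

z = -2 gives p = -9, negative; keep [-2, -1]
z = -1.5 gives p = 9.3125, positive; keep [-2, -1.5]
z = -1.75 gives p = 2.511719, positive; keep [-2, -1.75]

-1.75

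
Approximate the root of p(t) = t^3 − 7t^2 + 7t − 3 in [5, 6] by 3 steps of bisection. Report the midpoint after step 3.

midpoint 5.5: p = -9.875 < 0 → [5.5, 6]
midpoint 5.75: p = -4.078125 < 0 → [5.75, 6]
midpoint 5.875: p = -0.705078 < 0 → [5.875, 6]

5.875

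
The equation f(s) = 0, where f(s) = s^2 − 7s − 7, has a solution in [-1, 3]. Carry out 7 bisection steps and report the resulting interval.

s = 1 gives f = -13, negative; keep [-1, 1]
s = 0 gives f = -7, negative; keep [-1, 0]
s = -0.5 gives f = -3.25, negative; keep [-1, -0.5]
s = -0.75 gives f = -1.1875, negative; keep [-1, -0.75]
s = -0.875 gives f = -0.1094, negative; keep [-1, -0.875]
s = -0.9375 gives f = 0.4414, positive; keep [-0.9375, -0.875]
s = -0.90625 gives f = 0.165, positive; keep [-0.90625, -0.875]

[-0.90625, -0.875]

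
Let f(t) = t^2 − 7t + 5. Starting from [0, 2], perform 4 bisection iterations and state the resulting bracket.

[0.75, 0.875]

m = 1, f(m) = -1 (−); new bracket [0, 1]
m = 0.5, f(m) = 1.75 (+); new bracket [0.5, 1]
m = 0.75, f(m) = 0.3125 (+); new bracket [0.75, 1]
m = 0.875, f(m) = -0.3594 (−); new bracket [0.75, 0.875]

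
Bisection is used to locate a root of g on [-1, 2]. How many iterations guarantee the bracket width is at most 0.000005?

20

Width after n steps is 3/2^n. Need 2^n ≥ 3/0.000005 = 600000.
2^19 = 524288 < 600000 ≤ 2^20 = 1048576, so n = 20.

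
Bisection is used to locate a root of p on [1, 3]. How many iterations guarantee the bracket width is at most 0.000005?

19

Width after n steps is 2/2^n. Need 2^n ≥ 2/0.000005 = 400000.
2^18 = 262144 < 400000 ≤ 2^19 = 524288, so n = 19.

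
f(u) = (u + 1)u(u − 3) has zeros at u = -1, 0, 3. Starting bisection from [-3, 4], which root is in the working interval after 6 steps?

3

m = 0.5, f(m) = -1.875 (−); new bracket [0.5, 4]
m = 2.25, f(m) = -5.484375 (−); new bracket [2.25, 4]
m = 3.125, f(m) = 1.611328 (+); new bracket [2.25, 3.125]
m = 2.6875, f(m) = -3.0969 (−); new bracket [2.6875, 3.125]
m = 2.90625, f(m) = -1.0643 (−); new bracket [2.90625, 3.125]
m = 3.015625, f(m) = 0.1892 (+); new bracket [2.90625, 3.015625]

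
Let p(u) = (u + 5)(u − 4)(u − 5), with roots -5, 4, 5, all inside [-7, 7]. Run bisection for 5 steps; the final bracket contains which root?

p(0) = 100 > 0, so the root lies in [-7, 0]
p(-3.5) = 95.625 > 0, so the root lies in [-7, -3.5]
p(-5.25) = -23.703125 < 0, so the root lies in [-5.25, -3.5]
p(-4.375) = 49.0723 > 0, so the root lies in [-5.25, -4.375]
p(-4.8125) = 16.2136 > 0, so the root lies in [-5.25, -4.8125]

-5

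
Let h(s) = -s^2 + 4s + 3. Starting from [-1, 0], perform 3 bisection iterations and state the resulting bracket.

s = -0.5 gives h = 0.75, positive; keep [-1, -0.5]
s = -0.75 gives h = -0.5625, negative; keep [-0.75, -0.5]
s = -0.625 gives h = 0.109375, positive; keep [-0.75, -0.625]

[-0.75, -0.625]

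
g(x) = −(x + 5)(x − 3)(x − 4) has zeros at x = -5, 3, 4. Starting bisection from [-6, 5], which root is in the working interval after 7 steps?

-5

x = -0.5 gives g = -70.875, negative; keep [-6, -0.5]
x = -3.25 gives g = -79.296875, negative; keep [-6, -3.25]
x = -4.625 gives g = -24.662109, negative; keep [-6, -4.625]
x = -5.3125 gives g = 24.1907, positive; keep [-5.3125, -4.625]
x = -4.96875 gives g = -2.2334, negative; keep [-5.3125, -4.96875]
x = -5.140625 gives g = 10.464, positive; keep [-5.140625, -4.96875]
x = -5.0546875 gives g = 3.9885, positive; keep [-5.0546875, -4.96875]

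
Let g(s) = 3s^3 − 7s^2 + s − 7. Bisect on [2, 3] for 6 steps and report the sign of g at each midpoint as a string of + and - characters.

-+++--

midpoint 2.5: g = -1.375 < 0 → [2.5, 3]
midpoint 2.75: g = 5.203125 > 0 → [2.5, 2.75]
midpoint 2.625: g = 1.654297 > 0 → [2.5, 2.625]
midpoint 2.5625: g = 0.0769 > 0 → [2.5, 2.5625]
midpoint 2.53125: g = -0.6645 < 0 → [2.53125, 2.5625]
midpoint 2.546875: g = -0.2977 < 0 → [2.546875, 2.5625]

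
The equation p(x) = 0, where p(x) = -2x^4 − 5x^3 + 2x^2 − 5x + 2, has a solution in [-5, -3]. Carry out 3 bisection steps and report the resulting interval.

p(-4) = -138 < 0, so the root lies in [-4, -3]
p(-3.5) = -41.75 < 0, so the root lies in [-3.5, -3]
p(-3.25) = -12.117188 < 0, so the root lies in [-3.25, -3]

[-3.25, -3]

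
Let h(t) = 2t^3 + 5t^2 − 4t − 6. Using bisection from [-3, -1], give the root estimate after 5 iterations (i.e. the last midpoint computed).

-2.8125

t = -2 gives h = 6, positive; keep [-3, -2]
t = -2.5 gives h = 4, positive; keep [-3, -2.5]
t = -2.75 gives h = 1.21875, positive; keep [-3, -2.75]
t = -2.875 gives h = -0.6992, negative; keep [-2.875, -2.75]
t = -2.8125 gives h = 0.3062, positive; keep [-2.875, -2.8125]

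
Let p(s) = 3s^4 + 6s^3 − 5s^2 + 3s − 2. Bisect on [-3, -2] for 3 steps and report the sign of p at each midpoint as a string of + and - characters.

--+

p(-2.5) = -17.3125 < 0, so the root lies in [-3, -2.5]
p(-2.75) = -1.269531 < 0, so the root lies in [-3, -2.75]
p(-2.875) = 10.426514 > 0, so the root lies in [-2.875, -2.75]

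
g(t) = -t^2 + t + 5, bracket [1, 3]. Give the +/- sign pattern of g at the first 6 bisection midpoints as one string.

+++--+

t = 2 gives g = 3, positive; keep [2, 3]
t = 2.5 gives g = 1.25, positive; keep [2.5, 3]
t = 2.75 gives g = 0.1875, positive; keep [2.75, 3]
t = 2.875 gives g = -0.3906, negative; keep [2.75, 2.875]
t = 2.8125 gives g = -0.0977, negative; keep [2.75, 2.8125]
t = 2.78125 gives g = 0.0459, positive; keep [2.78125, 2.8125]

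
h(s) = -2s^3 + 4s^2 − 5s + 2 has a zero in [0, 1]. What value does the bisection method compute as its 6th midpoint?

h(0.5) = 0.25 > 0, so the root lies in [0.5, 1]
h(0.75) = -0.34375 < 0, so the root lies in [0.5, 0.75]
h(0.625) = -0.050781 < 0, so the root lies in [0.5, 0.625]
h(0.5625) = 0.0972 > 0, so the root lies in [0.5625, 0.625]
h(0.59375) = 0.0228 > 0, so the root lies in [0.59375, 0.625]
h(0.609375) = -0.0141 < 0, so the root lies in [0.59375, 0.609375]

0.609375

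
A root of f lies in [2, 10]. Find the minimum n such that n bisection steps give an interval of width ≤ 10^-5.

Width after n steps is 8/2^n. Need 2^n ≥ 8/10^-5 = 800000.
2^19 = 524288 < 800000 ≤ 2^20 = 1048576, so n = 20.

20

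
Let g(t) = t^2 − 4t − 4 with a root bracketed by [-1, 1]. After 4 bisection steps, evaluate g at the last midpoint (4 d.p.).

midpoint 0: g = -4 < 0 → [-1, 0]
midpoint -0.5: g = -1.75 < 0 → [-1, -0.5]
midpoint -0.75: g = -0.4375 < 0 → [-1, -0.75]
midpoint -0.875: g = 0.2656 > 0 → [-0.875, -0.75]

0.2656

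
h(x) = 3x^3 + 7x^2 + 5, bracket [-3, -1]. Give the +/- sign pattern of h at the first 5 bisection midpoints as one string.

m = -2, h(m) = 9 (+); new bracket [-3, -2]
m = -2.5, h(m) = 1.875 (+); new bracket [-3, -2.5]
m = -2.75, h(m) = -4.453125 (−); new bracket [-2.75, -2.5]
m = -2.625, h(m) = -1.0293 (−); new bracket [-2.625, -2.5]
m = -2.5625, h(m) = 0.4856 (+); new bracket [-2.625, -2.5625]

++--+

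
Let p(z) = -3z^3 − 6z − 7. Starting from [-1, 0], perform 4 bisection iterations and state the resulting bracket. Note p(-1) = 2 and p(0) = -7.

[-0.875, -0.8125]

midpoint -0.5: p = -3.625 < 0 → [-1, -0.5]
midpoint -0.75: p = -1.234375 < 0 → [-1, -0.75]
midpoint -0.875: p = 0.259766 > 0 → [-0.875, -0.75]
midpoint -0.8125: p = -0.5159 < 0 → [-0.875, -0.8125]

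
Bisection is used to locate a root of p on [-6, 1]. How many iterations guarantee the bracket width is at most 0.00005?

18

Width after n steps is 7/2^n. Need 2^n ≥ 7/0.00005 = 140000.
2^17 = 131072 < 140000 ≤ 2^18 = 262144, so n = 18.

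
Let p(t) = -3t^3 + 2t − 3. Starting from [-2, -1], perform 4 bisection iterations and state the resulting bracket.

[-1.25, -1.1875]

midpoint -1.5: p = 4.125 > 0 → [-1.5, -1]
midpoint -1.25: p = 0.359375 > 0 → [-1.25, -1]
midpoint -1.125: p = -0.978516 < 0 → [-1.25, -1.125]
midpoint -1.1875: p = -0.3513 < 0 → [-1.25, -1.1875]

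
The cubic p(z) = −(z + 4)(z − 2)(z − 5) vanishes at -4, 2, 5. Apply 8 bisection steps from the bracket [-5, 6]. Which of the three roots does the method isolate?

m = 0.5, p(m) = -30.375 (−); new bracket [-5, 0.5]
m = -2.25, p(m) = -53.921875 (−); new bracket [-5, -2.25]
m = -3.625, p(m) = -18.193359 (−); new bracket [-5, -3.625]
m = -4.3125, p(m) = 18.3704 (+); new bracket [-4.3125, -3.625]
m = -3.96875, p(m) = -1.6729 (−); new bracket [-4.3125, -3.96875]
m = -4.140625, p(m) = 7.8932 (+); new bracket [-4.140625, -3.96875]
m = -4.0546875, p(m) = 2.9981 (+); new bracket [-4.0546875, -3.96875]
m = -4.01171875, p(m) = 0.6349 (+); new bracket [-4.01171875, -3.96875]

-4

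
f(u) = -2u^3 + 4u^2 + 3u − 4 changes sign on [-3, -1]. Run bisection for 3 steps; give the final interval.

[-1.25, -1]

m = -2, f(m) = 22 (+); new bracket [-2, -1]
m = -1.5, f(m) = 7.25 (+); new bracket [-1.5, -1]
m = -1.25, f(m) = 2.40625 (+); new bracket [-1.25, -1]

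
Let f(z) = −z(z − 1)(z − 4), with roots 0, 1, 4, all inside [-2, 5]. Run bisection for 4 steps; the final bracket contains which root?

z = 1.5 gives f = 1.875, positive; keep [1.5, 5]
z = 3.25 gives f = 5.484375, positive; keep [3.25, 5]
z = 4.125 gives f = -1.611328, negative; keep [3.25, 4.125]
z = 3.6875 gives f = 3.0969, positive; keep [3.6875, 4.125]

4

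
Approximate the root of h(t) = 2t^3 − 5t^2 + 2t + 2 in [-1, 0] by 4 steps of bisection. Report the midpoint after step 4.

-0.4375

midpoint -0.5: h = -0.5 < 0 → [-0.5, 0]
midpoint -0.25: h = 1.15625 > 0 → [-0.5, -0.25]
midpoint -0.375: h = 0.441406 > 0 → [-0.5, -0.375]
midpoint -0.4375: h = 0.0005 > 0 → [-0.5, -0.4375]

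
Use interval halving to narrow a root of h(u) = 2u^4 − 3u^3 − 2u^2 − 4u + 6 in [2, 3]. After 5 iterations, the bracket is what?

m = 2.5, h(m) = 14.75 (+); new bracket [2, 2.5]
m = 2.25, h(m) = 3.960938 (+); new bracket [2, 2.25]
m = 2.125, h(m) = 0.463379 (+); new bracket [2, 2.125]
m = 2.0625, h(m) = -0.8874 (−); new bracket [2.0625, 2.125]
m = 2.09375, h(m) = -0.243 (−); new bracket [2.09375, 2.125]

[2.09375, 2.125]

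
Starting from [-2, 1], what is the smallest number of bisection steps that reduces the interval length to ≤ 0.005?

Width after n steps is 3/2^n. Need 2^n ≥ 3/0.005 = 600.
2^9 = 512 < 600 ≤ 2^10 = 1024, so n = 10.

10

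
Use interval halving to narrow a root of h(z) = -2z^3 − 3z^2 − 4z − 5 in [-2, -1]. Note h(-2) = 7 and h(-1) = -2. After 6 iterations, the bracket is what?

midpoint -1.5: h = 1 > 0 → [-1.5, -1]
midpoint -1.25: h = -0.78125 < 0 → [-1.5, -1.25]
midpoint -1.375: h = 0.027344 > 0 → [-1.375, -1.25]
midpoint -1.3125: h = -0.396 < 0 → [-1.375, -1.3125]
midpoint -1.34375: h = -0.1893 < 0 → [-1.375, -1.34375]
midpoint -1.359375: h = -0.0822 < 0 → [-1.375, -1.359375]

[-1.375, -1.359375]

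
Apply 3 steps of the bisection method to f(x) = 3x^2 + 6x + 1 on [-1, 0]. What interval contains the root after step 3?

midpoint -0.5: f = -1.25 < 0 → [-0.5, 0]
midpoint -0.25: f = -0.3125 < 0 → [-0.25, 0]
midpoint -0.125: f = 0.296875 > 0 → [-0.25, -0.125]

[-0.25, -0.125]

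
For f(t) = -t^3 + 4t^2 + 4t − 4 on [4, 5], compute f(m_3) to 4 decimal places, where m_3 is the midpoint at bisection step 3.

1.1309

t = 4.5 gives f = 3.875, positive; keep [4.5, 5]
t = 4.75 gives f = -1.921875, negative; keep [4.5, 4.75]
t = 4.625 gives f = 1.130859, positive; keep [4.625, 4.75]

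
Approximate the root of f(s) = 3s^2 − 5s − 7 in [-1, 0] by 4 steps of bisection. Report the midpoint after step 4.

-0.9375

m = -0.5, f(m) = -3.75 (−); new bracket [-1, -0.5]
m = -0.75, f(m) = -1.5625 (−); new bracket [-1, -0.75]
m = -0.875, f(m) = -0.328125 (−); new bracket [-1, -0.875]
m = -0.9375, f(m) = 0.3242 (+); new bracket [-0.9375, -0.875]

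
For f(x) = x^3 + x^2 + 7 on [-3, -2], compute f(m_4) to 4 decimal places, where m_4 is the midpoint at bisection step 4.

x = -2.5 gives f = -2.375, negative; keep [-2.5, -2]
x = -2.25 gives f = 0.671875, positive; keep [-2.5, -2.25]
x = -2.375 gives f = -0.755859, negative; keep [-2.375, -2.25]
x = -2.3125 gives f = -0.0188, negative; keep [-2.3125, -2.25]

-0.0188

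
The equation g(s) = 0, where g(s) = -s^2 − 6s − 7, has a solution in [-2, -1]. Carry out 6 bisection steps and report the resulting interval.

m = -1.5, g(m) = -0.25 (−); new bracket [-2, -1.5]
m = -1.75, g(m) = 0.4375 (+); new bracket [-1.75, -1.5]
m = -1.625, g(m) = 0.109375 (+); new bracket [-1.625, -1.5]
m = -1.5625, g(m) = -0.0664 (−); new bracket [-1.625, -1.5625]
m = -1.59375, g(m) = 0.0225 (+); new bracket [-1.59375, -1.5625]
m = -1.578125, g(m) = -0.0217 (−); new bracket [-1.59375, -1.578125]

[-1.59375, -1.578125]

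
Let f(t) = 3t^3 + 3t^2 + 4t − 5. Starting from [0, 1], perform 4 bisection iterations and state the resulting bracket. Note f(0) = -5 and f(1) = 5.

[0.625, 0.6875]

m = 0.5, f(m) = -1.875 (−); new bracket [0.5, 1]
m = 0.75, f(m) = 0.953125 (+); new bracket [0.5, 0.75]
m = 0.625, f(m) = -0.595703 (−); new bracket [0.625, 0.75]
m = 0.6875, f(m) = 0.1428 (+); new bracket [0.625, 0.6875]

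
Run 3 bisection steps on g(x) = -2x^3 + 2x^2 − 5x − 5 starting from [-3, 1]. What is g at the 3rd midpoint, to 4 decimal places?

m = -1, g(m) = 4 (+); new bracket [-1, 1]
m = 0, g(m) = -5 (−); new bracket [-1, 0]
m = -0.5, g(m) = -1.75 (−); new bracket [-1, -0.5]

-1.7500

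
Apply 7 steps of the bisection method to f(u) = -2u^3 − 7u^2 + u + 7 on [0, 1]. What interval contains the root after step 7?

[0.9453125, 0.953125]

midpoint 0.5: f = 5.5 > 0 → [0.5, 1]
midpoint 0.75: f = 2.96875 > 0 → [0.75, 1]
midpoint 0.875: f = 1.175781 > 0 → [0.875, 1]
midpoint 0.9375: f = 0.1372 > 0 → [0.9375, 1]
midpoint 0.96875: f = -0.4189 < 0 → [0.9375, 0.96875]
midpoint 0.953125: f = -0.1377 < 0 → [0.9375, 0.953125]
midpoint 0.9453125: f = 0.0005 > 0 → [0.9453125, 0.953125]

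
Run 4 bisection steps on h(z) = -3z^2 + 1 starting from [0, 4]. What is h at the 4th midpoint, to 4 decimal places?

h(2) = -11 < 0, so the root lies in [0, 2]
h(1) = -2 < 0, so the root lies in [0, 1]
h(0.5) = 0.25 > 0, so the root lies in [0.5, 1]
h(0.75) = -0.6875 < 0, so the root lies in [0.5, 0.75]

-0.6875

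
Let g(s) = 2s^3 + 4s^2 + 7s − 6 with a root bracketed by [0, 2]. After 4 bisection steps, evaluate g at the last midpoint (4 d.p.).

0.4258

midpoint 1: g = 7 > 0 → [0, 1]
midpoint 0.5: g = -1.25 < 0 → [0.5, 1]
midpoint 0.75: g = 2.34375 > 0 → [0.5, 0.75]
midpoint 0.625: g = 0.4258 > 0 → [0.5, 0.625]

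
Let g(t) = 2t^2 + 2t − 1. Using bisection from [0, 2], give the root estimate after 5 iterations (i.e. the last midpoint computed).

midpoint 1: g = 3 > 0 → [0, 1]
midpoint 0.5: g = 0.5 > 0 → [0, 0.5]
midpoint 0.25: g = -0.375 < 0 → [0.25, 0.5]
midpoint 0.375: g = 0.0312 > 0 → [0.25, 0.375]
midpoint 0.3125: g = -0.1797 < 0 → [0.3125, 0.375]

0.3125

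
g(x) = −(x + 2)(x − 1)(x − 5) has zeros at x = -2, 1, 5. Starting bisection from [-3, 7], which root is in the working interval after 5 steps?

midpoint 2: g = 12 > 0 → [2, 7]
midpoint 4.5: g = 11.375 > 0 → [4.5, 7]
midpoint 5.75: g = -27.609375 < 0 → [4.5, 5.75]
midpoint 5.125: g = -3.6738 < 0 → [4.5, 5.125]
midpoint 4.8125: g = 4.8699 > 0 → [4.8125, 5.125]

5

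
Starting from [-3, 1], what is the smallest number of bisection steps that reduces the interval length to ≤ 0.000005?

20

Width after n steps is 4/2^n. Need 2^n ≥ 4/0.000005 = 800000.
2^19 = 524288 < 800000 ≤ 2^20 = 1048576, so n = 20.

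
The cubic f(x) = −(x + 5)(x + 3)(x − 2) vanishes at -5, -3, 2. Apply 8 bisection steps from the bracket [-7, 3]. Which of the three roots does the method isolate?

2

midpoint -2: f = 12 > 0 → [-2, 3]
midpoint 0.5: f = 28.875 > 0 → [0.5, 3]
midpoint 1.75: f = 8.015625 > 0 → [1.75, 3]
midpoint 2.375: f = -14.8652 < 0 → [1.75, 2.375]
midpoint 2.0625: f = -2.2346 < 0 → [1.75, 2.0625]
midpoint 1.90625: f = 3.1766 > 0 → [1.90625, 2.0625]
midpoint 1.984375: f = 0.5439 > 0 → [1.984375, 2.0625]
midpoint 2.0234375: f = -0.8269 < 0 → [1.984375, 2.0234375]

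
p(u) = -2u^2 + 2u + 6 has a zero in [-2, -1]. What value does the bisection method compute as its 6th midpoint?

m = -1.5, p(m) = -1.5 (−); new bracket [-1.5, -1]
m = -1.25, p(m) = 0.375 (+); new bracket [-1.5, -1.25]
m = -1.375, p(m) = -0.53125 (−); new bracket [-1.375, -1.25]
m = -1.3125, p(m) = -0.0703 (−); new bracket [-1.3125, -1.25]
m = -1.28125, p(m) = 0.1543 (+); new bracket [-1.3125, -1.28125]
m = -1.296875, p(m) = 0.0425 (+); new bracket [-1.3125, -1.296875]

-1.296875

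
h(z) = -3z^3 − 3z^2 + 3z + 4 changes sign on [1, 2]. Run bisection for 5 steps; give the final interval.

[1.0625, 1.09375]

midpoint 1.5: h = -8.375 < 0 → [1, 1.5]
midpoint 1.25: h = -2.796875 < 0 → [1, 1.25]
midpoint 1.125: h = -0.693359 < 0 → [1, 1.125]
midpoint 1.0625: h = 0.2024 > 0 → [1.0625, 1.125]
midpoint 1.09375: h = -0.2329 < 0 → [1.0625, 1.09375]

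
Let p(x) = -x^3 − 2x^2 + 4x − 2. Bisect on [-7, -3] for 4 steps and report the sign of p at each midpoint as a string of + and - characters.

midpoint -5: p = 53 > 0 → [-5, -3]
midpoint -4: p = 14 > 0 → [-4, -3]
midpoint -3.5: p = 2.375 > 0 → [-3.5, -3]
midpoint -3.25: p = -1.7969 < 0 → [-3.5, -3.25]

+++-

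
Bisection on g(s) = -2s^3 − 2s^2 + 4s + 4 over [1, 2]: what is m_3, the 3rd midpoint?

midpoint 1.5: g = -1.25 < 0 → [1, 1.5]
midpoint 1.25: g = 1.96875 > 0 → [1.25, 1.5]
midpoint 1.375: g = 0.519531 > 0 → [1.375, 1.5]

1.375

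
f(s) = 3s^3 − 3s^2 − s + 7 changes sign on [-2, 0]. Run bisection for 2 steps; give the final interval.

[-1.5, -1]

midpoint -1: f = 2 > 0 → [-2, -1]
midpoint -1.5: f = -8.375 < 0 → [-1.5, -1]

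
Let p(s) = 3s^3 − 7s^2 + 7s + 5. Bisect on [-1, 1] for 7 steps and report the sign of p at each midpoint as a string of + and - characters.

+-+++-+

s = 0 gives p = 5, positive; keep [-1, 0]
s = -0.5 gives p = -0.625, negative; keep [-0.5, 0]
s = -0.25 gives p = 2.765625, positive; keep [-0.5, -0.25]
s = -0.375 gives p = 1.2324, positive; keep [-0.5, -0.375]
s = -0.4375 gives p = 0.3464, positive; keep [-0.5, -0.4375]
s = -0.46875 gives p = -0.1283, negative; keep [-0.46875, -0.4375]
s = -0.453125 gives p = 0.1118, positive; keep [-0.46875, -0.453125]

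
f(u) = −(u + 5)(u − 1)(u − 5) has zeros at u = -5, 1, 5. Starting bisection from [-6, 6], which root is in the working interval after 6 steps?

-5

u = 0 gives f = -25, negative; keep [-6, 0]
u = -3 gives f = -64, negative; keep [-6, -3]
u = -4.5 gives f = -26.125, negative; keep [-6, -4.5]
u = -5.25 gives f = 16.0156, positive; keep [-5.25, -4.5]
u = -4.875 gives f = -7.252, negative; keep [-5.25, -4.875]
u = -5.0625 gives f = 3.8127, positive; keep [-5.0625, -4.875]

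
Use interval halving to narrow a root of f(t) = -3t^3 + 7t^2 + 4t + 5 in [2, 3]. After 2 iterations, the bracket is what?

midpoint 2.5: f = 11.875 > 0 → [2.5, 3]
midpoint 2.75: f = 6.546875 > 0 → [2.75, 3]

[2.75, 3]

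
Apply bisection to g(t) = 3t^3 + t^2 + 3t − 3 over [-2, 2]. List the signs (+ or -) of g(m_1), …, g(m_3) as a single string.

m = 0, g(m) = -3 (−); new bracket [0, 2]
m = 1, g(m) = 4 (+); new bracket [0, 1]
m = 0.5, g(m) = -0.875 (−); new bracket [0.5, 1]

-+-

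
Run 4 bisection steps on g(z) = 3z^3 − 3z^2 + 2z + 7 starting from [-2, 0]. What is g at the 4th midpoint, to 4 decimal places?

0.9434

g(-1) = -1 < 0, so the root lies in [-1, 0]
g(-0.5) = 4.875 > 0, so the root lies in [-1, -0.5]
g(-0.75) = 2.546875 > 0, so the root lies in [-1, -0.75]
g(-0.875) = 0.9434 > 0, so the root lies in [-1, -0.875]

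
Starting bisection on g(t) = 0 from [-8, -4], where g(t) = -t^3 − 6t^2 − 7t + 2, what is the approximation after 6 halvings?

-4.1875

g(-6) = 44 > 0, so the root lies in [-6, -4]
g(-5) = 12 > 0, so the root lies in [-5, -4]
g(-4.5) = 3.125 > 0, so the root lies in [-4.5, -4]
g(-4.25) = 0.1406 > 0, so the root lies in [-4.25, -4]
g(-4.125) = -1.0293 < 0, so the root lies in [-4.25, -4.125]
g(-4.1875) = -0.47 < 0, so the root lies in [-4.25, -4.1875]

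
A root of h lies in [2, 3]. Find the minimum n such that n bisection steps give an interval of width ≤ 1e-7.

Width after n steps is 1/2^n. Need 2^n ≥ 1/1e-7 = 10000000.
2^23 = 8388608 < 10000000 ≤ 2^24 = 16777216, so n = 24.

24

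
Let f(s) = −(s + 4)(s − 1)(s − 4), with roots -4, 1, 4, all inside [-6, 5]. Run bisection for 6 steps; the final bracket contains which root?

midpoint -0.5: f = -23.625 < 0 → [-6, -0.5]
midpoint -3.25: f = -23.109375 < 0 → [-6, -3.25]
midpoint -4.625: f = 30.322266 > 0 → [-4.625, -3.25]
midpoint -3.9375: f = -2.4495 < 0 → [-4.625, -3.9375]
midpoint -4.28125: f = 12.3006 > 0 → [-4.28125, -3.9375]
midpoint -4.109375: f = 4.5318 > 0 → [-4.109375, -3.9375]

-4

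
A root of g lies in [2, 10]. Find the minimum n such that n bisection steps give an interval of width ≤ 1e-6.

23

Width after n steps is 8/2^n. Need 2^n ≥ 8/1e-6 = 8000000.
2^22 = 4194304 < 8000000 ≤ 2^23 = 8388608, so n = 23.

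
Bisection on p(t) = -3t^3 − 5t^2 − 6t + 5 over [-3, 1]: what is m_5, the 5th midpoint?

0.625

midpoint -1: p = 9 > 0 → [-1, 1]
midpoint 0: p = 5 > 0 → [0, 1]
midpoint 0.5: p = 0.375 > 0 → [0.5, 1]
midpoint 0.75: p = -3.5781 < 0 → [0.5, 0.75]
midpoint 0.625: p = -1.4355 < 0 → [0.5, 0.625]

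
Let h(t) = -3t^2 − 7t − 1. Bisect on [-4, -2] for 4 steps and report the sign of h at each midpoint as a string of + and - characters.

m = -3, h(m) = -7 (−); new bracket [-3, -2]
m = -2.5, h(m) = -2.25 (−); new bracket [-2.5, -2]
m = -2.25, h(m) = -0.4375 (−); new bracket [-2.25, -2]
m = -2.125, h(m) = 0.3281 (+); new bracket [-2.25, -2.125]

---+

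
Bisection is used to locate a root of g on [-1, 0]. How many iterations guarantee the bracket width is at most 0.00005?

Width after n steps is 1/2^n. Need 2^n ≥ 1/0.00005 = 20000.
2^14 = 16384 < 20000 ≤ 2^15 = 32768, so n = 15.

15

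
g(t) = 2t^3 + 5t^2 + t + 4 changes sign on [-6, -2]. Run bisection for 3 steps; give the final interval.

[-3, -2.5]

m = -4, g(m) = -48 (−); new bracket [-4, -2]
m = -3, g(m) = -8 (−); new bracket [-3, -2]
m = -2.5, g(m) = 1.5 (+); new bracket [-3, -2.5]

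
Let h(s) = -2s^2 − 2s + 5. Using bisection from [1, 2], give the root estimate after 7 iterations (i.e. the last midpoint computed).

s = 1.5 gives h = -2.5, negative; keep [1, 1.5]
s = 1.25 gives h = -0.625, negative; keep [1, 1.25]
s = 1.125 gives h = 0.21875, positive; keep [1.125, 1.25]
s = 1.1875 gives h = -0.1953, negative; keep [1.125, 1.1875]
s = 1.15625 gives h = 0.0137, positive; keep [1.15625, 1.1875]
s = 1.171875 gives h = -0.0903, negative; keep [1.15625, 1.171875]
s = 1.1640625 gives h = -0.0382, negative; keep [1.15625, 1.1640625]

1.1640625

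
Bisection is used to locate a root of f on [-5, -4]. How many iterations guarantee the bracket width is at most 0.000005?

Width after n steps is 1/2^n. Need 2^n ≥ 1/0.000005 = 200000.
2^17 = 131072 < 200000 ≤ 2^18 = 262144, so n = 18.

18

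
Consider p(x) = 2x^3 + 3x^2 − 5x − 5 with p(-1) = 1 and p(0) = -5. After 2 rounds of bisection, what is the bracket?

m = -0.5, p(m) = -2 (−); new bracket [-1, -0.5]
m = -0.75, p(m) = -0.40625 (−); new bracket [-1, -0.75]

[-1, -0.75]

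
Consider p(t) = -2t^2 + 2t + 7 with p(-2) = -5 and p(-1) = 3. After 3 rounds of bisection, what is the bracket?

t = -1.5 gives p = -0.5, negative; keep [-1.5, -1]
t = -1.25 gives p = 1.375, positive; keep [-1.5, -1.25]
t = -1.375 gives p = 0.46875, positive; keep [-1.5, -1.375]

[-1.5, -1.375]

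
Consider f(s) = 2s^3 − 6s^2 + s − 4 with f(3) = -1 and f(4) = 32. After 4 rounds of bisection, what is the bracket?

[3, 3.0625]

s = 3.5 gives f = 11.75, positive; keep [3, 3.5]
s = 3.25 gives f = 4.53125, positive; keep [3, 3.25]
s = 3.125 gives f = 1.566406, positive; keep [3, 3.125]
s = 3.0625 gives f = 0.2349, positive; keep [3, 3.0625]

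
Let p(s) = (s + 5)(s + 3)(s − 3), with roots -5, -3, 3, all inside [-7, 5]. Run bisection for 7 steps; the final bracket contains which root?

3

p(-1) = -32 < 0, so the root lies in [-1, 5]
p(2) = -35 < 0, so the root lies in [2, 5]
p(3.5) = 27.625 > 0, so the root lies in [2, 3.5]
p(2.75) = -11.1406 < 0, so the root lies in [2.75, 3.5]
p(3.125) = 6.2207 > 0, so the root lies in [2.75, 3.125]
p(2.9375) = -2.9456 < 0, so the root lies in [2.9375, 3.125]
p(3.03125) = 1.5137 > 0, so the root lies in [2.9375, 3.03125]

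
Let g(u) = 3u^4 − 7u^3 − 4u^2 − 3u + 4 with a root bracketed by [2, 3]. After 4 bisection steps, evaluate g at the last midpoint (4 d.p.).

midpoint 2.5: g = -20.6875 < 0 → [2.5, 3]
midpoint 2.75: g = -8.503906 < 0 → [2.75, 3]
midpoint 2.875: g = 0.928467 > 0 → [2.75, 2.875]
midpoint 2.8125: g = -4.0976 < 0 → [2.8125, 2.875]

-4.0976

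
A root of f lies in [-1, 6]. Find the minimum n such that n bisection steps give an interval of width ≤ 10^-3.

Width after n steps is 7/2^n. Need 2^n ≥ 7/10^-3 = 7000.
2^12 = 4096 < 7000 ≤ 2^13 = 8192, so n = 13.

13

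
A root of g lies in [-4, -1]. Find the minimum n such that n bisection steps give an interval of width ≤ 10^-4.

15

Width after n steps is 3/2^n. Need 2^n ≥ 3/10^-4 = 30000.
2^14 = 16384 < 30000 ≤ 2^15 = 32768, so n = 15.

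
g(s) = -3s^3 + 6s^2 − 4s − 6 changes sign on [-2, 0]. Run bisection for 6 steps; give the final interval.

m = -1, g(m) = 7 (+); new bracket [-1, 0]
m = -0.5, g(m) = -2.125 (−); new bracket [-1, -0.5]
m = -0.75, g(m) = 1.640625 (+); new bracket [-0.75, -0.5]
m = -0.625, g(m) = -0.4238 (−); new bracket [-0.75, -0.625]
m = -0.6875, g(m) = 0.5608 (+); new bracket [-0.6875, -0.625]
m = -0.65625, g(m) = 0.0569 (+); new bracket [-0.65625, -0.625]

[-0.65625, -0.625]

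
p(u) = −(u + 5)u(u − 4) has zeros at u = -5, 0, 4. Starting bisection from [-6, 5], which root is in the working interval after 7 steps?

u = -0.5 gives p = -10.125, negative; keep [-6, -0.5]
u = -3.25 gives p = -41.234375, negative; keep [-6, -3.25]
u = -4.625 gives p = -14.958984, negative; keep [-6, -4.625]
u = -5.3125 gives p = 15.4602, positive; keep [-5.3125, -4.625]
u = -4.96875 gives p = -1.3926, negative; keep [-5.3125, -4.96875]
u = -5.140625 gives p = 6.6078, positive; keep [-5.140625, -4.96875]
u = -5.0546875 gives p = 2.503, positive; keep [-5.0546875, -4.96875]

-5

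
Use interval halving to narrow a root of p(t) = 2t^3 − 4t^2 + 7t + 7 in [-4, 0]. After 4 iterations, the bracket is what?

m = -2, p(m) = -39 (−); new bracket [-2, 0]
m = -1, p(m) = -6 (−); new bracket [-1, 0]
m = -0.5, p(m) = 2.25 (+); new bracket [-1, -0.5]
m = -0.75, p(m) = -1.3438 (−); new bracket [-0.75, -0.5]

[-0.75, -0.5]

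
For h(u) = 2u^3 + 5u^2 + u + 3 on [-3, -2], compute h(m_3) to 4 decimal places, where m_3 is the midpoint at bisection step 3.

-1.3477

midpoint -2.5: h = 0.5 > 0 → [-3, -2.5]
midpoint -2.75: h = -3.53125 < 0 → [-2.75, -2.5]
midpoint -2.625: h = -1.347656 < 0 → [-2.625, -2.5]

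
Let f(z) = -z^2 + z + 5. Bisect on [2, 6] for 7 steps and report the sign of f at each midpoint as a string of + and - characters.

midpoint 4: f = -7 < 0 → [2, 4]
midpoint 3: f = -1 < 0 → [2, 3]
midpoint 2.5: f = 1.25 > 0 → [2.5, 3]
midpoint 2.75: f = 0.1875 > 0 → [2.75, 3]
midpoint 2.875: f = -0.3906 < 0 → [2.75, 2.875]
midpoint 2.8125: f = -0.0977 < 0 → [2.75, 2.8125]
midpoint 2.78125: f = 0.0459 > 0 → [2.78125, 2.8125]

--++--+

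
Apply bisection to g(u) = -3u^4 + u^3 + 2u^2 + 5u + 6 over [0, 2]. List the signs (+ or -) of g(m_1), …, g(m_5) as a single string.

++-++

midpoint 1: g = 11 > 0 → [1, 2]
midpoint 1.5: g = 6.1875 > 0 → [1.5, 2]
midpoint 1.75: g = -1.902344 < 0 → [1.5, 1.75]
midpoint 1.625: g = 2.7786 > 0 → [1.625, 1.75]
midpoint 1.6875: g = 0.6108 > 0 → [1.6875, 1.75]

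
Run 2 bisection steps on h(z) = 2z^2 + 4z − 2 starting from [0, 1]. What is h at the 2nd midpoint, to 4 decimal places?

h(0.5) = 0.5 > 0, so the root lies in [0, 0.5]
h(0.25) = -0.875 < 0, so the root lies in [0.25, 0.5]

-0.8750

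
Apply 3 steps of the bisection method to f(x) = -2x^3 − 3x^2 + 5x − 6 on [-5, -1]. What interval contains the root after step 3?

midpoint -3: f = 6 > 0 → [-3, -1]
midpoint -2: f = -12 < 0 → [-3, -2]
midpoint -2.5: f = -6 < 0 → [-3, -2.5]

[-3, -2.5]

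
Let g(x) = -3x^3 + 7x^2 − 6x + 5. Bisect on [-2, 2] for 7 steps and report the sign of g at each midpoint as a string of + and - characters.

+++-+++

midpoint 0: g = 5 > 0 → [0, 2]
midpoint 1: g = 3 > 0 → [1, 2]
midpoint 1.5: g = 1.625 > 0 → [1.5, 2]
midpoint 1.75: g = -0.1406 < 0 → [1.5, 1.75]
midpoint 1.625: g = 0.8613 > 0 → [1.625, 1.75]
midpoint 1.6875: g = 0.3923 > 0 → [1.6875, 1.75]
midpoint 1.71875: g = 0.1341 > 0 → [1.71875, 1.75]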